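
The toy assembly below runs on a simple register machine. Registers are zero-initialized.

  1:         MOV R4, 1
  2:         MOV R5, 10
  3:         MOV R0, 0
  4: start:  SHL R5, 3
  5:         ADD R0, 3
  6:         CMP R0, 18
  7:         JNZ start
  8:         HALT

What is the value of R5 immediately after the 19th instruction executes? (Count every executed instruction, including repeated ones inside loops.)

40960

MOV R4, 1 → R4=1
MOV R5, 10 → R5=10
MOV R0, 0 → R0=0
SHL R5, 3 → R5=10<<3=80
ADD R0, 3 → R0=0+3=3
CMP R0, 18  (cmp 3,18)
JNZ start: taken
SHL R5, 3 → R5=80<<3=640
ADD R0, 3 → R0=3+3=6
CMP R0, 18  (cmp 6,18)
JNZ start: taken
SHL R5, 3 → R5=640<<3=5120
ADD R0, 3 → R0=6+3=9
CMP R0, 18  (cmp 9,18)
JNZ start: taken
SHL R5, 3 → R5=5120<<3=40960
ADD R0, 3 → R0=9+3=12
CMP R0, 18  (cmp 12,18)
JNZ start: taken
After step 19: R5 = 40960.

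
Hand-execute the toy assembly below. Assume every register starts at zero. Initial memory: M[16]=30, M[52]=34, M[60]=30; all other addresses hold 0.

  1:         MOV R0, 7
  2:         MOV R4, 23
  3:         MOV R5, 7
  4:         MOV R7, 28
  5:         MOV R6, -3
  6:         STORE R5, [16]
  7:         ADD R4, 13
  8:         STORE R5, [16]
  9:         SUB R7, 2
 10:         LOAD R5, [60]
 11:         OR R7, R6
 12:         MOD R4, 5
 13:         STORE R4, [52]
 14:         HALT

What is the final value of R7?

-1

R0=7
R4=23
R5=7
R7=28
R6=-3
STORE R5, [16] → M[16]=7
R4=23+13=36
STORE R5, [16] → M[16]=7
R7=28-2=26
R5=M[60]=30
R7=26|(-3)=-1
R4=36%5=1
STORE R4, [52] → M[52]=1
halt.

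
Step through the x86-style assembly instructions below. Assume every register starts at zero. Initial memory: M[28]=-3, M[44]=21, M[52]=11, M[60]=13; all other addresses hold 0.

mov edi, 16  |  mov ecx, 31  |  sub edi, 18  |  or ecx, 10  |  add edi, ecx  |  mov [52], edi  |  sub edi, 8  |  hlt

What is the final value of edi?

21

edi=16
ecx=31
edi=16-18=-2
ecx=31|10=31
edi=(-2)+31=29
mov [52], edi → M[52]=29
edi=29-8=21
halt.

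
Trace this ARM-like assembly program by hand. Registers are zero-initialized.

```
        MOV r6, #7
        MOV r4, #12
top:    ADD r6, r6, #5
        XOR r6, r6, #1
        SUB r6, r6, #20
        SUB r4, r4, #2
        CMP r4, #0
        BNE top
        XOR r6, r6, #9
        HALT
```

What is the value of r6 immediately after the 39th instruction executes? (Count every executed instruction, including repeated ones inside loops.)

after MOV r6, #7: r6=7
after MOV r4, #12: r4=12
after ADD r6, r6, #5: r6=7+5=12
after XOR r6, r6, #1: r6=12^1=13
after SUB r6, r6, #20: r6=13-20=-7
after SUB r4, r4, #2: r4=12-2=10
CMP r4, #0  (cmp 10,0)
BNE top: taken
after ADD r6, r6, #5: r6=(-7)+5=-2
after XOR r6, r6, #1: r6=(-2)^1=-1
after SUB r6, r6, #20: r6=(-1)-20=-21
after SUB r4, r4, #2: r4=10-2=8
CMP r4, #0  (cmp 8,0)
BNE top: taken
after ADD r6, r6, #5: r6=(-21)+5=-16
after XOR r6, r6, #1: r6=(-16)^1=-15
after SUB r6, r6, #20: r6=(-15)-20=-35
after SUB r4, r4, #2: r4=8-2=6
CMP r4, #0  (cmp 6,0)
BNE top: taken
after ADD r6, r6, #5: r6=(-35)+5=-30
after XOR r6, r6, #1: r6=(-30)^1=-29
after SUB r6, r6, #20: r6=(-29)-20=-49
after SUB r4, r4, #2: r4=6-2=4
CMP r4, #0  (cmp 4,0)
BNE top: taken
after ADD r6, r6, #5: r6=(-49)+5=-44
after XOR r6, r6, #1: r6=(-44)^1=-43
after SUB r6, r6, #20: r6=(-43)-20=-63
after SUB r4, r4, #2: r4=4-2=2
CMP r4, #0  (cmp 2,0)
BNE top: taken
after ADD r6, r6, #5: r6=(-63)+5=-58
after XOR r6, r6, #1: r6=(-58)^1=-57
after SUB r6, r6, #20: r6=(-57)-20=-77
after SUB r4, r4, #2: r4=2-2=0
CMP r4, #0  (cmp 0,0)
BNE top: not taken
after XOR r6, r6, #9: r6=(-77)^9=-70
After step 39: r6 = -70.

-70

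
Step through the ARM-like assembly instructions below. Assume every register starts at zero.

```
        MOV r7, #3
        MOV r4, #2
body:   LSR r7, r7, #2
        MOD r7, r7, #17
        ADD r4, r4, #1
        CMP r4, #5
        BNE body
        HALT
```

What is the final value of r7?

after MOV r7, #3: r7=3
after MOV r4, #2: r4=2
after LSR r7, r7, #2: r7=3>>2=0
after MOD r7, r7, #17: r7=0%17=0
after ADD r4, r4, #1: r4=2+1=3
CMP r4, #5  (cmp 3,5)
BNE body: taken
after LSR r7, r7, #2: r7=0>>2=0
after MOD r7, r7, #17: r7=0%17=0
after ADD r4, r4, #1: r4=3+1=4
CMP r4, #5  (cmp 4,5)
BNE body: taken
after LSR r7, r7, #2: r7=0>>2=0
after MOD r7, r7, #17: r7=0%17=0
after ADD r4, r4, #1: r4=4+1=5
CMP r4, #5  (cmp 5,5)
BNE body: not taken
halt.

0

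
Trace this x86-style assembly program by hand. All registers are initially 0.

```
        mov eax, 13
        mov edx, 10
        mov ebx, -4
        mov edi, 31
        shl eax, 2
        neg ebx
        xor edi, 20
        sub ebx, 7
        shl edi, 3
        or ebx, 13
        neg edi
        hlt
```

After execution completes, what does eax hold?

mov eax, 13 → eax=13
mov edx, 10 → edx=10
mov ebx, -4 → ebx=-4
mov edi, 31 → edi=31
shl eax, 2 → eax=13<<2=52
neg ebx → ebx=-(-4)=4
xor edi, 20 → edi=31^20=11
sub ebx, 7 → ebx=4-7=-3
shl edi, 3 → edi=11<<3=88
or ebx, 13 → ebx=(-3)|13=-3
neg edi → edi=-(88)=-88
halt.

52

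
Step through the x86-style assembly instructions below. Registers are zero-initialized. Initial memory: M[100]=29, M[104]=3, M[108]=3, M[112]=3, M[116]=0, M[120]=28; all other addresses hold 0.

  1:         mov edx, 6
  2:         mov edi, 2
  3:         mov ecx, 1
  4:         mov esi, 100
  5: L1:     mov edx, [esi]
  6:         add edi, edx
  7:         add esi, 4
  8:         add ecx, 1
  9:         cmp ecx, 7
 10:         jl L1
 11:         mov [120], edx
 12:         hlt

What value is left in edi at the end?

68

edx=6
edi=2
ecx=1
esi=100
edx=M[100]=29
edi=2+29=31
esi=100+4=104
ecx=1+1=2
cmp ecx, 7  (cmp 2,7)
jl L1: taken
edx=M[104]=3
edi=31+3=34
esi=104+4=108
ecx=2+1=3
cmp ecx, 7  (cmp 3,7)
jl L1: taken
edx=M[108]=3
edi=34+3=37
esi=108+4=112
ecx=3+1=4
cmp ecx, 7  (cmp 4,7)
jl L1: taken
edx=M[112]=3
edi=37+3=40
esi=112+4=116
ecx=4+1=5
cmp ecx, 7  (cmp 5,7)
jl L1: taken
edx=M[116]=0
edi=40+0=40
esi=116+4=120
ecx=5+1=6
cmp ecx, 7  (cmp 6,7)
jl L1: taken
edx=M[120]=28
edi=40+28=68
esi=120+4=124
ecx=6+1=7
cmp ecx, 7  (cmp 7,7)
jl L1: not taken
mov [120], edx → M[120]=28
halt.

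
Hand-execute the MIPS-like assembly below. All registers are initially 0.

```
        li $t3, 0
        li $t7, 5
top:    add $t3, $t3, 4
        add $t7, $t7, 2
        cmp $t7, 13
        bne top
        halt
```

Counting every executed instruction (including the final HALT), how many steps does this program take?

$t3=0
$t7=5
$t3=0+4=4
$t7=5+2=7
cmp $t7, 13  (cmp 7,13)
bne top: taken
$t3=4+4=8
$t7=7+2=9
cmp $t7, 13  (cmp 9,13)
bne top: taken
$t3=8+4=12
$t7=9+2=11
cmp $t7, 13  (cmp 11,13)
bne top: taken
$t3=12+4=16
$t7=11+2=13
cmp $t7, 13  (cmp 13,13)
bne top: not taken
halt.
Total executed instructions: 19.

19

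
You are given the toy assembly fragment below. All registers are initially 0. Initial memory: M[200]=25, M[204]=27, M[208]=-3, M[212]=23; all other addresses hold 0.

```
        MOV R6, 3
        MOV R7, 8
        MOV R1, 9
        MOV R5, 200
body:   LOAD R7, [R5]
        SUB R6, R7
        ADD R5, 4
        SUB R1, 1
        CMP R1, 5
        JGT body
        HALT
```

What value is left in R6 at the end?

-69

after MOV R6, 3: R6=3
after MOV R7, 8: R7=8
after MOV R1, 9: R1=9
after MOV R5, 200: R5=200
after LOAD R7, [R5]: R7=M[200]=25
after SUB R6, R7: R6=3-25=-22
after ADD R5, 4: R5=200+4=204
after SUB R1, 1: R1=9-1=8
CMP R1, 5  (cmp 8,5)
JGT body: taken
after LOAD R7, [R5]: R7=M[204]=27
after SUB R6, R7: R6=(-22)-27=-49
after ADD R5, 4: R5=204+4=208
after SUB R1, 1: R1=8-1=7
CMP R1, 5  (cmp 7,5)
JGT body: taken
after LOAD R7, [R5]: R7=M[208]=-3
after SUB R6, R7: R6=(-49)-(-3)=-46
after ADD R5, 4: R5=208+4=212
after SUB R1, 1: R1=7-1=6
CMP R1, 5  (cmp 6,5)
JGT body: taken
after LOAD R7, [R5]: R7=M[212]=23
after SUB R6, R7: R6=(-46)-23=-69
after ADD R5, 4: R5=212+4=216
after SUB R1, 1: R1=6-1=5
CMP R1, 5  (cmp 5,5)
JGT body: not taken
halt.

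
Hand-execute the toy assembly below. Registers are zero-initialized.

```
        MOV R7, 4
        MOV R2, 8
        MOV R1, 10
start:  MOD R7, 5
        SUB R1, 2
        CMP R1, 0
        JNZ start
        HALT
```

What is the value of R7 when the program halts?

MOV R7, 4 → R7=4
MOV R2, 8 → R2=8
MOV R1, 10 → R1=10
MOD R7, 5 → R7=4%5=4
SUB R1, 2 → R1=10-2=8
CMP R1, 0  (cmp 8,0)
JNZ start: taken
MOD R7, 5 → R7=4%5=4
SUB R1, 2 → R1=8-2=6
CMP R1, 0  (cmp 6,0)
JNZ start: taken
MOD R7, 5 → R7=4%5=4
SUB R1, 2 → R1=6-2=4
CMP R1, 0  (cmp 4,0)
JNZ start: taken
MOD R7, 5 → R7=4%5=4
SUB R1, 2 → R1=4-2=2
CMP R1, 0  (cmp 2,0)
JNZ start: taken
MOD R7, 5 → R7=4%5=4
SUB R1, 2 → R1=2-2=0
CMP R1, 0  (cmp 0,0)
JNZ start: not taken
halt.

4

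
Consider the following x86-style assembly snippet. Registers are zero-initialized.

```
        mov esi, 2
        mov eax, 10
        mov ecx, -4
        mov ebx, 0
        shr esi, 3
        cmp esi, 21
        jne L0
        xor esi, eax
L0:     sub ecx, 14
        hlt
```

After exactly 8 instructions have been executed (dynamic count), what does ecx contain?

after mov esi, 2: esi=2
after mov eax, 10: eax=10
after mov ecx, -4: ecx=-4
after mov ebx, 0: ebx=0
after shr esi, 3: esi=2>>3=0
cmp esi, 21  (cmp 0,21)
jne L0: taken
after sub ecx, 14: ecx=(-4)-14=-18
After step 8: ecx = -18.

-18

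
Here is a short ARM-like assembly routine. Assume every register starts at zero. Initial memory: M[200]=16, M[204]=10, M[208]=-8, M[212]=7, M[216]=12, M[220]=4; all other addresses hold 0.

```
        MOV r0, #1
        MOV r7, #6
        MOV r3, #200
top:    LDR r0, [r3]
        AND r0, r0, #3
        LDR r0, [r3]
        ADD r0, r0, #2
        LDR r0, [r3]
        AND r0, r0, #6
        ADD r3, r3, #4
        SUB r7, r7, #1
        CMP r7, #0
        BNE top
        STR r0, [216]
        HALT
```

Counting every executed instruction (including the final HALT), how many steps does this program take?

MOV r0, #1 → r0=1
MOV r7, #6 → r7=6
MOV r3, #200 → r3=200
LDR r0, [r3] → r0=M[200]=16
AND r0, r0, #3 → r0=16&3=0
LDR r0, [r3] → r0=M[200]=16
ADD r0, r0, #2 → r0=16+2=18
LDR r0, [r3] → r0=M[200]=16
AND r0, r0, #6 → r0=16&6=0
ADD r3, r3, #4 → r3=200+4=204
SUB r7, r7, #1 → r7=6-1=5
CMP r7, #0  (cmp 5,0)
BNE top: taken
LDR r0, [r3] → r0=M[204]=10
AND r0, r0, #3 → r0=10&3=2
LDR r0, [r3] → r0=M[204]=10
ADD r0, r0, #2 → r0=10+2=12
LDR r0, [r3] → r0=M[204]=10
AND r0, r0, #6 → r0=10&6=2
ADD r3, r3, #4 → r3=204+4=208
SUB r7, r7, #1 → r7=5-1=4
CMP r7, #0  (cmp 4,0)
BNE top: taken
LDR r0, [r3] → r0=M[208]=-8
AND r0, r0, #3 → r0=(-8)&3=0
LDR r0, [r3] → r0=M[208]=-8
ADD r0, r0, #2 → r0=(-8)+2=-6
LDR r0, [r3] → r0=M[208]=-8
AND r0, r0, #6 → r0=(-8)&6=0
ADD r3, r3, #4 → r3=208+4=212
SUB r7, r7, #1 → r7=4-1=3
CMP r7, #0  (cmp 3,0)
BNE top: taken
LDR r0, [r3] → r0=M[212]=7
AND r0, r0, #3 → r0=7&3=3
LDR r0, [r3] → r0=M[212]=7
ADD r0, r0, #2 → r0=7+2=9
LDR r0, [r3] → r0=M[212]=7
AND r0, r0, #6 → r0=7&6=6
ADD r3, r3, #4 → r3=212+4=216
SUB r7, r7, #1 → r7=3-1=2
CMP r7, #0  (cmp 2,0)
BNE top: taken
LDR r0, [r3] → r0=M[216]=12
AND r0, r0, #3 → r0=12&3=0
LDR r0, [r3] → r0=M[216]=12
ADD r0, r0, #2 → r0=12+2=14
LDR r0, [r3] → r0=M[216]=12
AND r0, r0, #6 → r0=12&6=4
ADD r3, r3, #4 → r3=216+4=220
SUB r7, r7, #1 → r7=2-1=1
CMP r7, #0  (cmp 1,0)
BNE top: taken
LDR r0, [r3] → r0=M[220]=4
AND r0, r0, #3 → r0=4&3=0
LDR r0, [r3] → r0=M[220]=4
ADD r0, r0, #2 → r0=4+2=6
LDR r0, [r3] → r0=M[220]=4
AND r0, r0, #6 → r0=4&6=4
ADD r3, r3, #4 → r3=220+4=224
SUB r7, r7, #1 → r7=1-1=0
CMP r7, #0  (cmp 0,0)
BNE top: not taken
STR r0, [216] → M[216]=4
halt.
Total executed instructions: 65.

65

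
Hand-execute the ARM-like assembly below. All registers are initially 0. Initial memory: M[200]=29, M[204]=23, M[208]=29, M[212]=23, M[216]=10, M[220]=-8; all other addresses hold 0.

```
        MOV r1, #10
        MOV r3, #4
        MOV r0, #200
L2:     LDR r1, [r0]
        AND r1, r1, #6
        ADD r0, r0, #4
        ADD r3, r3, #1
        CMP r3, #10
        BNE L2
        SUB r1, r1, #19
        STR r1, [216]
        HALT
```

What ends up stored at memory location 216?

MOV r1, #10 → r1=10
MOV r3, #4 → r3=4
MOV r0, #200 → r0=200
LDR r1, [r0] → r1=M[200]=29
AND r1, r1, #6 → r1=29&6=4
ADD r0, r0, #4 → r0=200+4=204
ADD r3, r3, #1 → r3=4+1=5
CMP r3, #10  (cmp 5,10)
BNE L2: taken
LDR r1, [r0] → r1=M[204]=23
AND r1, r1, #6 → r1=23&6=6
ADD r0, r0, #4 → r0=204+4=208
ADD r3, r3, #1 → r3=5+1=6
CMP r3, #10  (cmp 6,10)
BNE L2: taken
LDR r1, [r0] → r1=M[208]=29
AND r1, r1, #6 → r1=29&6=4
ADD r0, r0, #4 → r0=208+4=212
ADD r3, r3, #1 → r3=6+1=7
CMP r3, #10  (cmp 7,10)
BNE L2: taken
LDR r1, [r0] → r1=M[212]=23
AND r1, r1, #6 → r1=23&6=6
ADD r0, r0, #4 → r0=212+4=216
ADD r3, r3, #1 → r3=7+1=8
CMP r3, #10  (cmp 8,10)
BNE L2: taken
LDR r1, [r0] → r1=M[216]=10
AND r1, r1, #6 → r1=10&6=2
ADD r0, r0, #4 → r0=216+4=220
ADD r3, r3, #1 → r3=8+1=9
CMP r3, #10  (cmp 9,10)
BNE L2: taken
LDR r1, [r0] → r1=M[220]=-8
AND r1, r1, #6 → r1=(-8)&6=0
ADD r0, r0, #4 → r0=220+4=224
ADD r3, r3, #1 → r3=9+1=10
CMP r3, #10  (cmp 10,10)
BNE L2: not taken
SUB r1, r1, #19 → r1=0-19=-19
STR r1, [216] → M[216]=-19
halt.

-19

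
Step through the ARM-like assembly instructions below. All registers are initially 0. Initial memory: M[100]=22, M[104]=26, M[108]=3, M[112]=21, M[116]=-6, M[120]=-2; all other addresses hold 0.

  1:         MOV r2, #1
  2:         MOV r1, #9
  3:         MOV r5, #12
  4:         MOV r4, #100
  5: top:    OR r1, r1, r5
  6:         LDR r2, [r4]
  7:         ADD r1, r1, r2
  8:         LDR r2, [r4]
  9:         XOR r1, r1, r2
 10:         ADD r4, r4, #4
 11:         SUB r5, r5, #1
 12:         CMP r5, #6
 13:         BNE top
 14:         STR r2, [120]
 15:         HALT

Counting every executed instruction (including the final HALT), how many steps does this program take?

r2=1
r1=9
r5=12
r4=100
r1=9|12=13
r2=M[100]=22
r1=13+22=35
r2=M[100]=22
r1=35^22=53
r4=100+4=104
r5=12-1=11
CMP r5, #6  (cmp 11,6)
BNE top: taken
r1=53|11=63
r2=M[104]=26
r1=63+26=89
r2=M[104]=26
r1=89^26=67
r4=104+4=108
r5=11-1=10
CMP r5, #6  (cmp 10,6)
BNE top: taken
r1=67|10=75
r2=M[108]=3
r1=75+3=78
r2=M[108]=3
r1=78^3=77
r4=108+4=112
r5=10-1=9
CMP r5, #6  (cmp 9,6)
BNE top: taken
r1=77|9=77
r2=M[112]=21
r1=77+21=98
r2=M[112]=21
r1=98^21=119
r4=112+4=116
r5=9-1=8
CMP r5, #6  (cmp 8,6)
BNE top: taken
r1=119|8=127
r2=M[116]=-6
r1=127+(-6)=121
r2=M[116]=-6
r1=121^(-6)=-125
r4=116+4=120
r5=8-1=7
CMP r5, #6  (cmp 7,6)
BNE top: taken
r1=(-125)|7=-121
r2=M[120]=-2
r1=(-121)+(-2)=-123
r2=M[120]=-2
r1=(-123)^(-2)=123
r4=120+4=124
r5=7-1=6
CMP r5, #6  (cmp 6,6)
BNE top: not taken
STR r2, [120] → M[120]=-2
halt.
Total executed instructions: 60.

60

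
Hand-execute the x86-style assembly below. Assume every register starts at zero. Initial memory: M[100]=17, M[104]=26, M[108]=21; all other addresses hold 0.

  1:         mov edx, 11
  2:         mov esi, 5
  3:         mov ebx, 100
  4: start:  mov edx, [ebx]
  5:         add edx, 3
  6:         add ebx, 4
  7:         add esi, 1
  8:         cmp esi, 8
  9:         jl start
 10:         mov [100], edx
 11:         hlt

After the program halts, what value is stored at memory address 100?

after mov edx, 11: edx=11
after mov esi, 5: esi=5
after mov ebx, 100: ebx=100
after mov edx, [ebx]: edx=M[100]=17
after add edx, 3: edx=17+3=20
after add ebx, 4: ebx=100+4=104
after add esi, 1: esi=5+1=6
cmp esi, 8  (cmp 6,8)
jl start: taken
after mov edx, [ebx]: edx=M[104]=26
after add edx, 3: edx=26+3=29
after add ebx, 4: ebx=104+4=108
after add esi, 1: esi=6+1=7
cmp esi, 8  (cmp 7,8)
jl start: taken
after mov edx, [ebx]: edx=M[108]=21
after add edx, 3: edx=21+3=24
after add ebx, 4: ebx=108+4=112
after add esi, 1: esi=7+1=8
cmp esi, 8  (cmp 8,8)
jl start: not taken
mov [100], edx → M[100]=24
halt.

24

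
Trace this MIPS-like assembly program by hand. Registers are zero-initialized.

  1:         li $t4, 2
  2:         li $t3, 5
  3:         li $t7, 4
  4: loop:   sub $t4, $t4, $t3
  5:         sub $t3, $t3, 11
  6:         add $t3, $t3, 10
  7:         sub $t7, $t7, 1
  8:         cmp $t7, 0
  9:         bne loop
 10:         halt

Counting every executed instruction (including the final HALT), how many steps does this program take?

28

after li $t4, 2: $t4=2
after li $t3, 5: $t3=5
after li $t7, 4: $t7=4
after sub $t4, $t4, $t3: $t4=2-5=-3
after sub $t3, $t3, 11: $t3=5-11=-6
after add $t3, $t3, 10: $t3=(-6)+10=4
after sub $t7, $t7, 1: $t7=4-1=3
cmp $t7, 0  (cmp 3,0)
bne loop: taken
after sub $t4, $t4, $t3: $t4=(-3)-4=-7
after sub $t3, $t3, 11: $t3=4-11=-7
after add $t3, $t3, 10: $t3=(-7)+10=3
after sub $t7, $t7, 1: $t7=3-1=2
cmp $t7, 0  (cmp 2,0)
bne loop: taken
after sub $t4, $t4, $t3: $t4=(-7)-3=-10
after sub $t3, $t3, 11: $t3=3-11=-8
after add $t3, $t3, 10: $t3=(-8)+10=2
after sub $t7, $t7, 1: $t7=2-1=1
cmp $t7, 0  (cmp 1,0)
bne loop: taken
after sub $t4, $t4, $t3: $t4=(-10)-2=-12
after sub $t3, $t3, 11: $t3=2-11=-9
after add $t3, $t3, 10: $t3=(-9)+10=1
after sub $t7, $t7, 1: $t7=1-1=0
cmp $t7, 0  (cmp 0,0)
bne loop: not taken
halt.
Total executed instructions: 28.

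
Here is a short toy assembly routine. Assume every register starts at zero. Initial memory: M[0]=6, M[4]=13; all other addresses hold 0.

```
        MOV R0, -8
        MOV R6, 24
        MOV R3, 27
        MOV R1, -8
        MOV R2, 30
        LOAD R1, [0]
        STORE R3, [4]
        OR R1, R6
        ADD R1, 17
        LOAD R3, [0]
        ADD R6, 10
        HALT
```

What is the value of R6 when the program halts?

34

MOV R0, -8 → R0=-8
MOV R6, 24 → R6=24
MOV R3, 27 → R3=27
MOV R1, -8 → R1=-8
MOV R2, 30 → R2=30
LOAD R1, [0] → R1=M[0]=6
STORE R3, [4] → M[4]=27
OR R1, R6 → R1=6|24=30
ADD R1, 17 → R1=30+17=47
LOAD R3, [0] → R3=M[0]=6
ADD R6, 10 → R6=24+10=34
halt.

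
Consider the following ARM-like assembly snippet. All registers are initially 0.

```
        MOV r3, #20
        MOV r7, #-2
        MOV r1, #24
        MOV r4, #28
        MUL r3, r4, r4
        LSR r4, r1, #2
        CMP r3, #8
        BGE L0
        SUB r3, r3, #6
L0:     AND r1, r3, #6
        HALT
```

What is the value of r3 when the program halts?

MOV r3, #20 → r3=20
MOV r7, #-2 → r7=-2
MOV r1, #24 → r1=24
MOV r4, #28 → r4=28
MUL r3, r4, r4 → r3=28*28=784
LSR r4, r1, #2 → r4=24>>2=6
CMP r3, #8  (cmp 784,8)
BGE L0: taken
AND r1, r3, #6 → r1=784&6=0
halt.

784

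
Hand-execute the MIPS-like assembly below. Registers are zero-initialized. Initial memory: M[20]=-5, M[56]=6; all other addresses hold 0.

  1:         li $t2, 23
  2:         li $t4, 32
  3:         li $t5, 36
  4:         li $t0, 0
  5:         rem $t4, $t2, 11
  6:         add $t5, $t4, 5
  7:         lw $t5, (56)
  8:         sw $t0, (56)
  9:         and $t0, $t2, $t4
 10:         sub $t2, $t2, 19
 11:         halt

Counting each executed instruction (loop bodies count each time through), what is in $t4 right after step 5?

li $t2, 23 → $t2=23
li $t4, 32 → $t4=32
li $t5, 36 → $t5=36
li $t0, 0 → $t0=0
rem $t4, $t2, 11 → $t4=23%11=1
After step 5: $t4 = 1.

1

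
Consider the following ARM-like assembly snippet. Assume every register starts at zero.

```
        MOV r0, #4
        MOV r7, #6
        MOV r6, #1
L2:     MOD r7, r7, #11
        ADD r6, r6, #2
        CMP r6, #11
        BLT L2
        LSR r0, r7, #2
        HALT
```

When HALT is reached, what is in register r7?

r0=4
r7=6
r6=1
r7=6%11=6
r6=1+2=3
CMP r6, #11  (cmp 3,11)
BLT L2: taken
r7=6%11=6
r6=3+2=5
CMP r6, #11  (cmp 5,11)
BLT L2: taken
r7=6%11=6
r6=5+2=7
CMP r6, #11  (cmp 7,11)
BLT L2: taken
r7=6%11=6
r6=7+2=9
CMP r6, #11  (cmp 9,11)
BLT L2: taken
r7=6%11=6
r6=9+2=11
CMP r6, #11  (cmp 11,11)
BLT L2: not taken
r0=6>>2=1
halt.

6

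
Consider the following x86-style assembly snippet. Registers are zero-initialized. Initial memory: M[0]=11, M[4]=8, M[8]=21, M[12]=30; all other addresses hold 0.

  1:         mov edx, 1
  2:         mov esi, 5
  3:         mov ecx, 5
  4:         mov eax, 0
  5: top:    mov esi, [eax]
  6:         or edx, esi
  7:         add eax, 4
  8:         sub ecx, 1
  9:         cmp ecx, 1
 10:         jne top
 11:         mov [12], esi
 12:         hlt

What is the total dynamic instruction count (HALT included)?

mov edx, 1 → edx=1
mov esi, 5 → esi=5
mov ecx, 5 → ecx=5
mov eax, 0 → eax=0
mov esi, [eax] → esi=M[0]=11
or edx, esi → edx=1|11=11
add eax, 4 → eax=0+4=4
sub ecx, 1 → ecx=5-1=4
cmp ecx, 1  (cmp 4,1)
jne top: taken
mov esi, [eax] → esi=M[4]=8
or edx, esi → edx=11|8=11
add eax, 4 → eax=4+4=8
sub ecx, 1 → ecx=4-1=3
cmp ecx, 1  (cmp 3,1)
jne top: taken
mov esi, [eax] → esi=M[8]=21
or edx, esi → edx=11|21=31
add eax, 4 → eax=8+4=12
sub ecx, 1 → ecx=3-1=2
cmp ecx, 1  (cmp 2,1)
jne top: taken
mov esi, [eax] → esi=M[12]=30
or edx, esi → edx=31|30=31
add eax, 4 → eax=12+4=16
sub ecx, 1 → ecx=2-1=1
cmp ecx, 1  (cmp 1,1)
jne top: not taken
mov [12], esi → M[12]=30
halt.
Total executed instructions: 30.

30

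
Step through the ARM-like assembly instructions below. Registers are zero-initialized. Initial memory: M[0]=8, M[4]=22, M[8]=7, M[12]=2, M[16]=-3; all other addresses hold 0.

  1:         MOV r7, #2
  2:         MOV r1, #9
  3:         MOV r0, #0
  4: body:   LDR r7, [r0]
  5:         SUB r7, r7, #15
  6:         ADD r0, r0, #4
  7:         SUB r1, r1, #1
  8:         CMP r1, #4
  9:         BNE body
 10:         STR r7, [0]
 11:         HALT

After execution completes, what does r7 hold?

r7=2
r1=9
r0=0
r7=M[0]=8
r7=8-15=-7
r0=0+4=4
r1=9-1=8
CMP r1, #4  (cmp 8,4)
BNE body: taken
r7=M[4]=22
r7=22-15=7
r0=4+4=8
r1=8-1=7
CMP r1, #4  (cmp 7,4)
BNE body: taken
r7=M[8]=7
r7=7-15=-8
r0=8+4=12
r1=7-1=6
CMP r1, #4  (cmp 6,4)
BNE body: taken
r7=M[12]=2
r7=2-15=-13
r0=12+4=16
r1=6-1=5
CMP r1, #4  (cmp 5,4)
BNE body: taken
r7=M[16]=-3
r7=(-3)-15=-18
r0=16+4=20
r1=5-1=4
CMP r1, #4  (cmp 4,4)
BNE body: not taken
STR r7, [0] → M[0]=-18
halt.

-18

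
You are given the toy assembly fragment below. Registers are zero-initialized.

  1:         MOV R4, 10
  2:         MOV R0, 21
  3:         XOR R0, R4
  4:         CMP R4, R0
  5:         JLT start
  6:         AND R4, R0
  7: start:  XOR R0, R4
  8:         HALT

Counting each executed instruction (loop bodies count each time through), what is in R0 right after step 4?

31

after MOV R4, 10: R4=10
after MOV R0, 21: R0=21
after XOR R0, R4: R0=21^10=31
CMP R4, R0  (cmp 10,31)
After step 4: R0 = 31.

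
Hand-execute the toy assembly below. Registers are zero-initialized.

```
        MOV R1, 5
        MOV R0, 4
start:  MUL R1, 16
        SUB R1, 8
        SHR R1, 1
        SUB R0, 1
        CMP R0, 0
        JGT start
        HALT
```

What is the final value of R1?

18140

MOV R1, 5 → R1=5
MOV R0, 4 → R0=4
MUL R1, 16 → R1=5*16=80
SUB R1, 8 → R1=80-8=72
SHR R1, 1 → R1=72>>1=36
SUB R0, 1 → R0=4-1=3
CMP R0, 0  (cmp 3,0)
JGT start: taken
MUL R1, 16 → R1=36*16=576
SUB R1, 8 → R1=576-8=568
SHR R1, 1 → R1=568>>1=284
SUB R0, 1 → R0=3-1=2
CMP R0, 0  (cmp 2,0)
JGT start: taken
MUL R1, 16 → R1=284*16=4544
SUB R1, 8 → R1=4544-8=4536
SHR R1, 1 → R1=4536>>1=2268
SUB R0, 1 → R0=2-1=1
CMP R0, 0  (cmp 1,0)
JGT start: taken
MUL R1, 16 → R1=2268*16=36288
SUB R1, 8 → R1=36288-8=36280
SHR R1, 1 → R1=36280>>1=18140
SUB R0, 1 → R0=1-1=0
CMP R0, 0  (cmp 0,0)
JGT start: not taken
halt.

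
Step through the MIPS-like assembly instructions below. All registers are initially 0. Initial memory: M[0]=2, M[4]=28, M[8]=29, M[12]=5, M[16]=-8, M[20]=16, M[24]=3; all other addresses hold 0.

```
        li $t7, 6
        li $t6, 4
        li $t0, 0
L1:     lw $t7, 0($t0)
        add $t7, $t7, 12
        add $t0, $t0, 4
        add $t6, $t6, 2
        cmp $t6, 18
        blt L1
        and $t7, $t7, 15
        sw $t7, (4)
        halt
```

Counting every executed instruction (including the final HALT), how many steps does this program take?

48

li $t7, 6 → $t7=6
li $t6, 4 → $t6=4
li $t0, 0 → $t0=0
lw $t7, 0($t0) → $t7=M[0]=2
add $t7, $t7, 12 → $t7=2+12=14
add $t0, $t0, 4 → $t0=0+4=4
add $t6, $t6, 2 → $t6=4+2=6
cmp $t6, 18  (cmp 6,18)
blt L1: taken
lw $t7, 0($t0) → $t7=M[4]=28
add $t7, $t7, 12 → $t7=28+12=40
add $t0, $t0, 4 → $t0=4+4=8
add $t6, $t6, 2 → $t6=6+2=8
cmp $t6, 18  (cmp 8,18)
blt L1: taken
lw $t7, 0($t0) → $t7=M[8]=29
add $t7, $t7, 12 → $t7=29+12=41
add $t0, $t0, 4 → $t0=8+4=12
add $t6, $t6, 2 → $t6=8+2=10
cmp $t6, 18  (cmp 10,18)
blt L1: taken
lw $t7, 0($t0) → $t7=M[12]=5
add $t7, $t7, 12 → $t7=5+12=17
add $t0, $t0, 4 → $t0=12+4=16
add $t6, $t6, 2 → $t6=10+2=12
cmp $t6, 18  (cmp 12,18)
blt L1: taken
lw $t7, 0($t0) → $t7=M[16]=-8
add $t7, $t7, 12 → $t7=(-8)+12=4
add $t0, $t0, 4 → $t0=16+4=20
add $t6, $t6, 2 → $t6=12+2=14
cmp $t6, 18  (cmp 14,18)
blt L1: taken
lw $t7, 0($t0) → $t7=M[20]=16
add $t7, $t7, 12 → $t7=16+12=28
add $t0, $t0, 4 → $t0=20+4=24
add $t6, $t6, 2 → $t6=14+2=16
cmp $t6, 18  (cmp 16,18)
blt L1: taken
lw $t7, 0($t0) → $t7=M[24]=3
add $t7, $t7, 12 → $t7=3+12=15
add $t0, $t0, 4 → $t0=24+4=28
add $t6, $t6, 2 → $t6=16+2=18
cmp $t6, 18  (cmp 18,18)
blt L1: not taken
and $t7, $t7, 15 → $t7=15&15=15
sw $t7, (4) → M[4]=15
halt.
Total executed instructions: 48.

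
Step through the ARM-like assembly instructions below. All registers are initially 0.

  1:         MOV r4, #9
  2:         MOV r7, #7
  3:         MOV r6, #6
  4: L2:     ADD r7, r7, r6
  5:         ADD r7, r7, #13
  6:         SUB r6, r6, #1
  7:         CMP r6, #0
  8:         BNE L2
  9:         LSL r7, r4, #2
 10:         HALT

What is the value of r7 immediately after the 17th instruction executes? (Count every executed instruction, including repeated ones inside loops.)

r4=9
r7=7
r6=6
r7=7+6=13
r7=13+13=26
r6=6-1=5
CMP r6, #0  (cmp 5,0)
BNE L2: taken
r7=26+5=31
r7=31+13=44
r6=5-1=4
CMP r6, #0  (cmp 4,0)
BNE L2: taken
r7=44+4=48
r7=48+13=61
r6=4-1=3
CMP r6, #0  (cmp 3,0)
After step 17: r7 = 61.

61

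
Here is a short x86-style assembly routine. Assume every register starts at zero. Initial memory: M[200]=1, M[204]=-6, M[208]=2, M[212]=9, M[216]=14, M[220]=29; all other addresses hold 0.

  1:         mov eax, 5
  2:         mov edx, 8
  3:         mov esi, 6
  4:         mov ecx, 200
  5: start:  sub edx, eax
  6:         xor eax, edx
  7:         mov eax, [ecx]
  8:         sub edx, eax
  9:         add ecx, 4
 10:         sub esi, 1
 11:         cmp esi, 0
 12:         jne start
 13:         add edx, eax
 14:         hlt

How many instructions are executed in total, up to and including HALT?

54

eax=5
edx=8
esi=6
ecx=200
edx=8-5=3
eax=5^3=6
eax=M[200]=1
edx=3-1=2
ecx=200+4=204
esi=6-1=5
cmp esi, 0  (cmp 5,0)
jne start: taken
edx=2-1=1
eax=1^1=0
eax=M[204]=-6
edx=1-(-6)=7
ecx=204+4=208
esi=5-1=4
cmp esi, 0  (cmp 4,0)
jne start: taken
edx=7-(-6)=13
eax=(-6)^13=-9
eax=M[208]=2
edx=13-2=11
ecx=208+4=212
esi=4-1=3
cmp esi, 0  (cmp 3,0)
jne start: taken
edx=11-2=9
eax=2^9=11
eax=M[212]=9
edx=9-9=0
ecx=212+4=216
esi=3-1=2
cmp esi, 0  (cmp 2,0)
jne start: taken
edx=0-9=-9
eax=9^(-9)=-2
eax=M[216]=14
edx=(-9)-14=-23
ecx=216+4=220
esi=2-1=1
cmp esi, 0  (cmp 1,0)
jne start: taken
edx=(-23)-14=-37
eax=14^(-37)=-43
eax=M[220]=29
edx=(-37)-29=-66
ecx=220+4=224
esi=1-1=0
cmp esi, 0  (cmp 0,0)
jne start: not taken
edx=(-66)+29=-37
halt.
Total executed instructions: 54.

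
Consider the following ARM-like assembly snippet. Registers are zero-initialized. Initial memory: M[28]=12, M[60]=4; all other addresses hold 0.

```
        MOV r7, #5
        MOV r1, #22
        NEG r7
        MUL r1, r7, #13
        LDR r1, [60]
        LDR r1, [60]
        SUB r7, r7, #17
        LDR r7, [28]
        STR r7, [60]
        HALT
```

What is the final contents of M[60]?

r7=5
r1=22
r7=-(5)=-5
r1=(-5)*13=-65
r1=M[60]=4
r1=M[60]=4
r7=(-5)-17=-22
r7=M[28]=12
STR r7, [60] → M[60]=12
halt.

12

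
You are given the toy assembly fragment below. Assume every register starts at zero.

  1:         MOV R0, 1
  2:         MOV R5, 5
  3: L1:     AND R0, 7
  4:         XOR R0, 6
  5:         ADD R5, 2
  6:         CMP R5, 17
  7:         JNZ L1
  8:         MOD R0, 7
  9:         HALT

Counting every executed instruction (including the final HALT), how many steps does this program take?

34

after MOV R0, 1: R0=1
after MOV R5, 5: R5=5
after AND R0, 7: R0=1&7=1
after XOR R0, 6: R0=1^6=7
after ADD R5, 2: R5=5+2=7
CMP R5, 17  (cmp 7,17)
JNZ L1: taken
after AND R0, 7: R0=7&7=7
after XOR R0, 6: R0=7^6=1
after ADD R5, 2: R5=7+2=9
CMP R5, 17  (cmp 9,17)
JNZ L1: taken
after AND R0, 7: R0=1&7=1
after XOR R0, 6: R0=1^6=7
after ADD R5, 2: R5=9+2=11
CMP R5, 17  (cmp 11,17)
JNZ L1: taken
after AND R0, 7: R0=7&7=7
after XOR R0, 6: R0=7^6=1
after ADD R5, 2: R5=11+2=13
CMP R5, 17  (cmp 13,17)
JNZ L1: taken
after AND R0, 7: R0=1&7=1
after XOR R0, 6: R0=1^6=7
after ADD R5, 2: R5=13+2=15
CMP R5, 17  (cmp 15,17)
JNZ L1: taken
after AND R0, 7: R0=7&7=7
after XOR R0, 6: R0=7^6=1
after ADD R5, 2: R5=15+2=17
CMP R5, 17  (cmp 17,17)
JNZ L1: not taken
after MOD R0, 7: R0=1%7=1
halt.
Total executed instructions: 34.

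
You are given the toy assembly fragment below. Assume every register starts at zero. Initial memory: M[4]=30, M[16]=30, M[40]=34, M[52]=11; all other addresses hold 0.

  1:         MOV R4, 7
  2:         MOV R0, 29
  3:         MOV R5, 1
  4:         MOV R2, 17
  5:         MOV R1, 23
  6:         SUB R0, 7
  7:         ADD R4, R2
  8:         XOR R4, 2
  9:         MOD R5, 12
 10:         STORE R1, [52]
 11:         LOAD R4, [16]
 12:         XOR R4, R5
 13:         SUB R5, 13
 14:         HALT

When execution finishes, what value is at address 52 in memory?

after MOV R4, 7: R4=7
after MOV R0, 29: R0=29
after MOV R5, 1: R5=1
after MOV R2, 17: R2=17
after MOV R1, 23: R1=23
after SUB R0, 7: R0=29-7=22
after ADD R4, R2: R4=7+17=24
after XOR R4, 2: R4=24^2=26
after MOD R5, 12: R5=1%12=1
STORE R1, [52] → M[52]=23
after LOAD R4, [16]: R4=M[16]=30
after XOR R4, R5: R4=30^1=31
after SUB R5, 13: R5=1-13=-12
halt.

23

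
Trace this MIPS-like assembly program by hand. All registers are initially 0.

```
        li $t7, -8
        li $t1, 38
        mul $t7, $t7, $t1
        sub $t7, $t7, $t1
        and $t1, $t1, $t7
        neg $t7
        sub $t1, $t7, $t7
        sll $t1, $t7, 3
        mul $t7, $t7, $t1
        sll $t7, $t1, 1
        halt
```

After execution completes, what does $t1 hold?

2736

after li $t7, -8: $t7=-8
after li $t1, 38: $t1=38
after mul $t7, $t7, $t1: $t7=(-8)*38=-304
after sub $t7, $t7, $t1: $t7=(-304)-38=-342
after and $t1, $t1, $t7: $t1=38&(-342)=34
after neg $t7: $t7=-(-342)=342
after sub $t1, $t7, $t7: $t1=342-342=0
after sll $t1, $t7, 3: $t1=342<<3=2736
after mul $t7, $t7, $t1: $t7=342*2736=935712
after sll $t7, $t1, 1: $t7=2736<<1=5472
halt.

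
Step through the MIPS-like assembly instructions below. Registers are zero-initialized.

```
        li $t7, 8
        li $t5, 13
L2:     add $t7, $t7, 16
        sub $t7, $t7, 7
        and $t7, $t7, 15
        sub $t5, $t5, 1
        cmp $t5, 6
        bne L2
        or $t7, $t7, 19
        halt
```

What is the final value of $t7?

23

li $t7, 8 → $t7=8
li $t5, 13 → $t5=13
add $t7, $t7, 16 → $t7=8+16=24
sub $t7, $t7, 7 → $t7=24-7=17
and $t7, $t7, 15 → $t7=17&15=1
sub $t5, $t5, 1 → $t5=13-1=12
cmp $t5, 6  (cmp 12,6)
bne L2: taken
add $t7, $t7, 16 → $t7=1+16=17
sub $t7, $t7, 7 → $t7=17-7=10
and $t7, $t7, 15 → $t7=10&15=10
sub $t5, $t5, 1 → $t5=12-1=11
cmp $t5, 6  (cmp 11,6)
bne L2: taken
add $t7, $t7, 16 → $t7=10+16=26
sub $t7, $t7, 7 → $t7=26-7=19
and $t7, $t7, 15 → $t7=19&15=3
sub $t5, $t5, 1 → $t5=11-1=10
cmp $t5, 6  (cmp 10,6)
bne L2: taken
add $t7, $t7, 16 → $t7=3+16=19
sub $t7, $t7, 7 → $t7=19-7=12
and $t7, $t7, 15 → $t7=12&15=12
sub $t5, $t5, 1 → $t5=10-1=9
cmp $t5, 6  (cmp 9,6)
bne L2: taken
add $t7, $t7, 16 → $t7=12+16=28
sub $t7, $t7, 7 → $t7=28-7=21
and $t7, $t7, 15 → $t7=21&15=5
sub $t5, $t5, 1 → $t5=9-1=8
cmp $t5, 6  (cmp 8,6)
bne L2: taken
add $t7, $t7, 16 → $t7=5+16=21
sub $t7, $t7, 7 → $t7=21-7=14
and $t7, $t7, 15 → $t7=14&15=14
sub $t5, $t5, 1 → $t5=8-1=7
cmp $t5, 6  (cmp 7,6)
bne L2: taken
add $t7, $t7, 16 → $t7=14+16=30
sub $t7, $t7, 7 → $t7=30-7=23
and $t7, $t7, 15 → $t7=23&15=7
sub $t5, $t5, 1 → $t5=7-1=6
cmp $t5, 6  (cmp 6,6)
bne L2: not taken
or $t7, $t7, 19 → $t7=7|19=23
halt.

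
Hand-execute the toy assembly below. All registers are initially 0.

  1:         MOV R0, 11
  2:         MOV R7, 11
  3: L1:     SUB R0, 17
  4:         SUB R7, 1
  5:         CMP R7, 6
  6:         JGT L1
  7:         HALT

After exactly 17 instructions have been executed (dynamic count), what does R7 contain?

7

MOV R0, 11 → R0=11
MOV R7, 11 → R7=11
SUB R0, 17 → R0=11-17=-6
SUB R7, 1 → R7=11-1=10
CMP R7, 6  (cmp 10,6)
JGT L1: taken
SUB R0, 17 → R0=(-6)-17=-23
SUB R7, 1 → R7=10-1=9
CMP R7, 6  (cmp 9,6)
JGT L1: taken
SUB R0, 17 → R0=(-23)-17=-40
SUB R7, 1 → R7=9-1=8
CMP R7, 6  (cmp 8,6)
JGT L1: taken
SUB R0, 17 → R0=(-40)-17=-57
SUB R7, 1 → R7=8-1=7
CMP R7, 6  (cmp 7,6)
After step 17: R7 = 7.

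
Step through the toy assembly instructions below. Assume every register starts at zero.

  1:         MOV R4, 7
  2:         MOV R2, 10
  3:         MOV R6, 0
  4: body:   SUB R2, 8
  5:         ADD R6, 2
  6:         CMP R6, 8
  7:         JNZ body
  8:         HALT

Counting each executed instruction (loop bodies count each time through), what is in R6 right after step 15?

6

R4=7
R2=10
R6=0
R2=10-8=2
R6=0+2=2
CMP R6, 8  (cmp 2,8)
JNZ body: taken
R2=2-8=-6
R6=2+2=4
CMP R6, 8  (cmp 4,8)
JNZ body: taken
R2=(-6)-8=-14
R6=4+2=6
CMP R6, 8  (cmp 6,8)
JNZ body: taken
After step 15: R6 = 6.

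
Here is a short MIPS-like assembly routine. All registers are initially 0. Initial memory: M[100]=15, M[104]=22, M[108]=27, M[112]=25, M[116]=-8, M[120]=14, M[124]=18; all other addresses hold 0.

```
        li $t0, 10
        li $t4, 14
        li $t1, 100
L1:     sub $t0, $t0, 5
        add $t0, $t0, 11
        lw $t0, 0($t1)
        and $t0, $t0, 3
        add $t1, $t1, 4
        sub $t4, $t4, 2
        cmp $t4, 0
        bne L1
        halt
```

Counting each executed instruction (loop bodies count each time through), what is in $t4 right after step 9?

after li $t0, 10: $t0=10
after li $t4, 14: $t4=14
after li $t1, 100: $t1=100
after sub $t0, $t0, 5: $t0=10-5=5
after add $t0, $t0, 11: $t0=5+11=16
after lw $t0, 0($t1): $t0=M[100]=15
after and $t0, $t0, 3: $t0=15&3=3
after add $t1, $t1, 4: $t1=100+4=104
after sub $t4, $t4, 2: $t4=14-2=12
After step 9: $t4 = 12.

12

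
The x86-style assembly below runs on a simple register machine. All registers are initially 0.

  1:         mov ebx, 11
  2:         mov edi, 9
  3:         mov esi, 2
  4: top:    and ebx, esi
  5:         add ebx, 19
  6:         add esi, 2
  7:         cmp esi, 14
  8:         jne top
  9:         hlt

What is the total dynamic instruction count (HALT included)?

ebx=11
edi=9
esi=2
ebx=11&2=2
ebx=2+19=21
esi=2+2=4
cmp esi, 14  (cmp 4,14)
jne top: taken
ebx=21&4=4
ebx=4+19=23
esi=4+2=6
cmp esi, 14  (cmp 6,14)
jne top: taken
ebx=23&6=6
ebx=6+19=25
esi=6+2=8
cmp esi, 14  (cmp 8,14)
jne top: taken
ebx=25&8=8
ebx=8+19=27
esi=8+2=10
cmp esi, 14  (cmp 10,14)
jne top: taken
ebx=27&10=10
ebx=10+19=29
esi=10+2=12
cmp esi, 14  (cmp 12,14)
jne top: taken
ebx=29&12=12
ebx=12+19=31
esi=12+2=14
cmp esi, 14  (cmp 14,14)
jne top: not taken
halt.
Total executed instructions: 34.

34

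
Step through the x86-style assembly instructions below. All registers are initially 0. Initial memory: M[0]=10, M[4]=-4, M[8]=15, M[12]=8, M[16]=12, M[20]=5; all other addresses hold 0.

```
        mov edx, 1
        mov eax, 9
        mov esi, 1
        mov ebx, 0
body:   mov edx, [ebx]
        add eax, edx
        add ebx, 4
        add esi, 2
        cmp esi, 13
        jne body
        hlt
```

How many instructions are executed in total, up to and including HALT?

after mov edx, 1: edx=1
after mov eax, 9: eax=9
after mov esi, 1: esi=1
after mov ebx, 0: ebx=0
after mov edx, [ebx]: edx=M[0]=10
after add eax, edx: eax=9+10=19
after add ebx, 4: ebx=0+4=4
after add esi, 2: esi=1+2=3
cmp esi, 13  (cmp 3,13)
jne body: taken
after mov edx, [ebx]: edx=M[4]=-4
after add eax, edx: eax=19+(-4)=15
after add ebx, 4: ebx=4+4=8
after add esi, 2: esi=3+2=5
cmp esi, 13  (cmp 5,13)
jne body: taken
after mov edx, [ebx]: edx=M[8]=15
after add eax, edx: eax=15+15=30
after add ebx, 4: ebx=8+4=12
after add esi, 2: esi=5+2=7
cmp esi, 13  (cmp 7,13)
jne body: taken
after mov edx, [ebx]: edx=M[12]=8
after add eax, edx: eax=30+8=38
after add ebx, 4: ebx=12+4=16
after add esi, 2: esi=7+2=9
cmp esi, 13  (cmp 9,13)
jne body: taken
after mov edx, [ebx]: edx=M[16]=12
after add eax, edx: eax=38+12=50
after add ebx, 4: ebx=16+4=20
after add esi, 2: esi=9+2=11
cmp esi, 13  (cmp 11,13)
jne body: taken
after mov edx, [ebx]: edx=M[20]=5
after add eax, edx: eax=50+5=55
after add ebx, 4: ebx=20+4=24
after add esi, 2: esi=11+2=13
cmp esi, 13  (cmp 13,13)
jne body: not taken
halt.
Total executed instructions: 41.

41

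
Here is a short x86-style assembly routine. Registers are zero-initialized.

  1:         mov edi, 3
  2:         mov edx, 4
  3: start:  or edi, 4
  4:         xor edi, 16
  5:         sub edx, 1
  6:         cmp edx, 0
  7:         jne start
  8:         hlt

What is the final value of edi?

after mov edi, 3: edi=3
after mov edx, 4: edx=4
after or edi, 4: edi=3|4=7
after xor edi, 16: edi=7^16=23
after sub edx, 1: edx=4-1=3
cmp edx, 0  (cmp 3,0)
jne start: taken
after or edi, 4: edi=23|4=23
after xor edi, 16: edi=23^16=7
after sub edx, 1: edx=3-1=2
cmp edx, 0  (cmp 2,0)
jne start: taken
after or edi, 4: edi=7|4=7
after xor edi, 16: edi=7^16=23
after sub edx, 1: edx=2-1=1
cmp edx, 0  (cmp 1,0)
jne start: taken
after or edi, 4: edi=23|4=23
after xor edi, 16: edi=23^16=7
after sub edx, 1: edx=1-1=0
cmp edx, 0  (cmp 0,0)
jne start: not taken
halt.

7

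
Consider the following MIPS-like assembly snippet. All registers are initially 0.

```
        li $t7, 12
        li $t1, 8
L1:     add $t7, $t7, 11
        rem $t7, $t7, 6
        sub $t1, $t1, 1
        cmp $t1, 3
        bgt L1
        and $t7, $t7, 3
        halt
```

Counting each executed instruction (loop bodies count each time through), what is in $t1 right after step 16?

5

after li $t7, 12: $t7=12
after li $t1, 8: $t1=8
after add $t7, $t7, 11: $t7=12+11=23
after rem $t7, $t7, 6: $t7=23%6=5
after sub $t1, $t1, 1: $t1=8-1=7
cmp $t1, 3  (cmp 7,3)
bgt L1: taken
after add $t7, $t7, 11: $t7=5+11=16
after rem $t7, $t7, 6: $t7=16%6=4
after sub $t1, $t1, 1: $t1=7-1=6
cmp $t1, 3  (cmp 6,3)
bgt L1: taken
after add $t7, $t7, 11: $t7=4+11=15
after rem $t7, $t7, 6: $t7=15%6=3
after sub $t1, $t1, 1: $t1=6-1=5
cmp $t1, 3  (cmp 5,3)
After step 16: $t1 = 5.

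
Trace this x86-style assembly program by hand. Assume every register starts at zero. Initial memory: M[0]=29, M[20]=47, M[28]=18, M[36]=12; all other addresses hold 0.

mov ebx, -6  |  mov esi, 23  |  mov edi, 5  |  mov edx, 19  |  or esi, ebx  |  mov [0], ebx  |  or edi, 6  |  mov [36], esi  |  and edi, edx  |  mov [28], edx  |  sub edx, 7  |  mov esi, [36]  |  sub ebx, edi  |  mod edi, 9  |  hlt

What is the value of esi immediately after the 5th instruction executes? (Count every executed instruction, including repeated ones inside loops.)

-1

after mov ebx, -6: ebx=-6
after mov esi, 23: esi=23
after mov edi, 5: edi=5
after mov edx, 19: edx=19
after or esi, ebx: esi=23|(-6)=-1
After step 5: esi = -1.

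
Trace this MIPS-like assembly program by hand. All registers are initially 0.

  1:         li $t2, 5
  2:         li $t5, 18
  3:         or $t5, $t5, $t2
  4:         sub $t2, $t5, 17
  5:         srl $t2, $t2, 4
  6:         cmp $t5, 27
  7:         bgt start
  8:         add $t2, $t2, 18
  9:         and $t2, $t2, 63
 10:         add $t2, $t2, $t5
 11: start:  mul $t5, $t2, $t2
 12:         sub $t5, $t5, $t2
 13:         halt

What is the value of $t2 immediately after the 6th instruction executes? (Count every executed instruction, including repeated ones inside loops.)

0

li $t2, 5 → $t2=5
li $t5, 18 → $t5=18
or $t5, $t5, $t2 → $t5=18|5=23
sub $t2, $t5, 17 → $t2=23-17=6
srl $t2, $t2, 4 → $t2=6>>4=0
cmp $t5, 27  (cmp 23,27)
After step 6: $t2 = 0.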